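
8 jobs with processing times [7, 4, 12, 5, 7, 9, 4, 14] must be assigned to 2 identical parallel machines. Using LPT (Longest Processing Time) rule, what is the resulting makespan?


Sort jobs in decreasing order (LPT): [14, 12, 9, 7, 7, 5, 4, 4]
Assign each job to the least loaded machine:
  Machine 1: jobs [14, 7, 7, 4], load = 32
  Machine 2: jobs [12, 9, 5, 4], load = 30
Makespan = max load = 32

32


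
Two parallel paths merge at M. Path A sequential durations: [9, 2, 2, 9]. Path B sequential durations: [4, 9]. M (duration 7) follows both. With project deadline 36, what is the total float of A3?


Forward pass: ES(A3) = sum of predecessors on chain A = 11
EF = ES + duration = 11 + 2 = 13
Backward pass: LF(M) = deadline = 36; LS(M) = 36 - 7 = 29
LF(A3) = LS(M) - sum(successors on chain A) = 29 - 9 = 20
LS = LF - duration = 20 - 2 = 18
Total float = LS - ES = 18 - 11 = 7

7


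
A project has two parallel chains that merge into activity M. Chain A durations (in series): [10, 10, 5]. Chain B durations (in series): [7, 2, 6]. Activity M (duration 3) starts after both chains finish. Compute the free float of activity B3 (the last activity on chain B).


ES(B3) = sum of predecessors on chain B = 9
EF(B3) = ES + duration = 9 + 6 = 15
Successor of B3 is M. ES(M) = max(sum(A), sum(B)) = max(25, 15) = 25
Free float = ES(successor) - EF(current) = 25 - 15 = 10

10


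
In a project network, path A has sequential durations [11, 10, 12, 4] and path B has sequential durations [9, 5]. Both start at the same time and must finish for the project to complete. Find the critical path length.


Path A total = 11 + 10 + 12 + 4 = 37
Path B total = 9 + 5 = 14
Critical path = longest path = max(37, 14) = 37

37


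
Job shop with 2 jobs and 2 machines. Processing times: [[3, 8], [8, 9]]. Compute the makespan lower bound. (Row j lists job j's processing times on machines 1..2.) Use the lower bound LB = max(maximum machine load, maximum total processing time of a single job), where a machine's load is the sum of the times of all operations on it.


Machine loads:
  Machine 1: 3 + 8 = 11
  Machine 2: 8 + 9 = 17
Max machine load = 17
Job totals:
  Job 1: 11
  Job 2: 17
Max job total = 17
Lower bound = max(17, 17) = 17

17


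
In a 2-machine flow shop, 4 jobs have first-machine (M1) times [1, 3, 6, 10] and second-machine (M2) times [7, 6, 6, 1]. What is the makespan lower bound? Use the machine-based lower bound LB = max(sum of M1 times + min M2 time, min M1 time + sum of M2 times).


LB1 = sum(M1 times) + min(M2 times) = 20 + 1 = 21
LB2 = min(M1 times) + sum(M2 times) = 1 + 20 = 21
Lower bound = max(LB1, LB2) = max(21, 21) = 21

21


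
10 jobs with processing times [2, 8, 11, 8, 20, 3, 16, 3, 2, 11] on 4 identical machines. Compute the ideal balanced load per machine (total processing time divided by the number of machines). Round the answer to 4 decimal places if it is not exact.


Total processing time = 2 + 8 + 11 + 8 + 20 + 3 + 16 + 3 + 2 + 11 = 84
Number of machines = 4
Ideal balanced load = 84 / 4 = 21.0

21.0


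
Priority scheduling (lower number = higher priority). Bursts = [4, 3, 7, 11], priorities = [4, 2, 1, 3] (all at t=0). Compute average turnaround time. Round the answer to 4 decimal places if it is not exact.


Sort by priority (ascending = highest first):
Order: [(1, 7), (2, 3), (3, 11), (4, 4)]
Completion times:
  Priority 1, burst=7, C=7
  Priority 2, burst=3, C=10
  Priority 3, burst=11, C=21
  Priority 4, burst=4, C=25
Average turnaround = 63/4 = 15.75

15.75


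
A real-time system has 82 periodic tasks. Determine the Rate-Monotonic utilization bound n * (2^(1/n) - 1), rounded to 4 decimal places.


Compute 2^(1/82) = 1.0084888420
Subtract 1: 1.0084888420 - 1 = 0.0084888420
Multiply by n: 82 * 0.0084888420 = 0.6960850440
Round to 4 dp: 0.6961

0.6961


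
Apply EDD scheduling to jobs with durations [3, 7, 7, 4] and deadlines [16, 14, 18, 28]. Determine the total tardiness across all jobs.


Sort by due date (EDD order): [(7, 14), (3, 16), (7, 18), (4, 28)]
Compute completion times and tardiness:
  Job 1: p=7, d=14, C=7, tardiness=max(0,7-14)=0
  Job 2: p=3, d=16, C=10, tardiness=max(0,10-16)=0
  Job 3: p=7, d=18, C=17, tardiness=max(0,17-18)=0
  Job 4: p=4, d=28, C=21, tardiness=max(0,21-28)=0
Total tardiness = 0

0


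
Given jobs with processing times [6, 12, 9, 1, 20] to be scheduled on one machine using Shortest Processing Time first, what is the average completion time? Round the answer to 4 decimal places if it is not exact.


Sort jobs by processing time (SPT order): [1, 6, 9, 12, 20]
Compute completion times sequentially:
  Job 1: processing = 1, completes at 1
  Job 2: processing = 6, completes at 7
  Job 3: processing = 9, completes at 16
  Job 4: processing = 12, completes at 28
  Job 5: processing = 20, completes at 48
Sum of completion times = 100
Average completion time = 100/5 = 20.0

20.0


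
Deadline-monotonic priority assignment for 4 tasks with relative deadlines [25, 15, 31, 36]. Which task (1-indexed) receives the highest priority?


Sort tasks by relative deadline (ascending):
  Task 2: deadline = 15
  Task 1: deadline = 25
  Task 3: deadline = 31
  Task 4: deadline = 36
Priority order (highest first): [2, 1, 3, 4]
Highest priority task = 2

2


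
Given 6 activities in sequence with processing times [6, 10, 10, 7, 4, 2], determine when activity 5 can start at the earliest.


Activity 5 starts after activities 1 through 4 complete.
Predecessor durations: [6, 10, 10, 7]
ES = 6 + 10 + 10 + 7 = 33

33


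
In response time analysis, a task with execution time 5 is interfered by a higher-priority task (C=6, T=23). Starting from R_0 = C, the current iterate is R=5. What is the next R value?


R_next = C + ceil(R_prev / T_hp) * C_hp
ceil(5 / 23) = ceil(0.2174) = 1
Interference = 1 * 6 = 6
R_next = 5 + 6 = 11

11


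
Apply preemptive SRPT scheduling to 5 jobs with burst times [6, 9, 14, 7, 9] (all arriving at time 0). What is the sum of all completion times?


Since all jobs arrive at t=0, SRPT equals SPT ordering.
SPT order: [6, 7, 9, 9, 14]
Completion times:
  Job 1: p=6, C=6
  Job 2: p=7, C=13
  Job 3: p=9, C=22
  Job 4: p=9, C=31
  Job 5: p=14, C=45
Total completion time = 6 + 13 + 22 + 31 + 45 = 117

117


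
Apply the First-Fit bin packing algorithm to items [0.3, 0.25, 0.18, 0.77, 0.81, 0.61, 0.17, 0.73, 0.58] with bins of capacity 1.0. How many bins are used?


Place items sequentially using First-Fit:
  Item 0.3 -> new Bin 1
  Item 0.25 -> Bin 1 (now 0.55)
  Item 0.18 -> Bin 1 (now 0.73)
  Item 0.77 -> new Bin 2
  Item 0.81 -> new Bin 3
  Item 0.61 -> new Bin 4
  Item 0.17 -> Bin 1 (now 0.9)
  Item 0.73 -> new Bin 5
  Item 0.58 -> new Bin 6
Total bins used = 6

6


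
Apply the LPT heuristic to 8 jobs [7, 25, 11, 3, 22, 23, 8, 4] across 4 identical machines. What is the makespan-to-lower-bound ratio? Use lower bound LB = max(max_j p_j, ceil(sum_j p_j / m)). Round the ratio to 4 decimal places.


LPT order: [25, 23, 22, 11, 8, 7, 4, 3]
Machine loads after assignment: [25, 26, 26, 26]
LPT makespan = 26
Lower bound = max(max_job, ceil(total/4)) = max(25, 26) = 26
Ratio = 26 / 26 = 1.0

1.0


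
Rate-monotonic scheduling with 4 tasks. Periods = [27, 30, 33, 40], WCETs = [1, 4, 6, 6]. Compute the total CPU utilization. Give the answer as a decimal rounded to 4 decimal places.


Compute individual utilizations (exact fractions):
  Task 1: C/T = 1/27 (approx. 0.037)
  Task 2: C/T = 4/30 = 2/15 (approx. 0.1333)
  Task 3: C/T = 6/33 = 2/11 (approx. 0.1818)
  Task 4: C/T = 6/40 = 3/20 (approx. 0.15)
Total utilization U = 1/27 + 2/15 + 2/11 + 3/20 = 2983/5940
Rounded to 4 decimal places: U = 0.5022
RM (Liu & Layland) bound for 4 tasks = 0.756828; compare with U = 2983/5940 (approx. 0.502189)
U <= bound, so schedulable by RM sufficient condition.

0.5022


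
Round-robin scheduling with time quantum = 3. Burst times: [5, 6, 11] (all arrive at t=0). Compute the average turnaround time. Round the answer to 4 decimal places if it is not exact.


Time quantum = 3
Execution trace:
  J1 runs 3 units, time = 3
  J2 runs 3 units, time = 6
  J3 runs 3 units, time = 9
  J1 runs 2 units, time = 11
  J2 runs 3 units, time = 14
  J3 runs 3 units, time = 17
  J3 runs 3 units, time = 20
  J3 runs 2 units, time = 22
Finish times: [11, 14, 22]
Average turnaround = 47/3 = 15.6667

15.6667


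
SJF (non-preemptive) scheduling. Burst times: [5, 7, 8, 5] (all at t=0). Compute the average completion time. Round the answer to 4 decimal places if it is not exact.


SJF order (ascending): [5, 5, 7, 8]
Completion times:
  Job 1: burst=5, C=5
  Job 2: burst=5, C=10
  Job 3: burst=7, C=17
  Job 4: burst=8, C=25
Average completion = 57/4 = 14.25

14.25


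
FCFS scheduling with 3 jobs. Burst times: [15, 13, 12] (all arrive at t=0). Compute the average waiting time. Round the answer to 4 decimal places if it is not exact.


FCFS order (as given): [15, 13, 12]
Waiting times:
  Job 1: wait = 0
  Job 2: wait = 15
  Job 3: wait = 28
Sum of waiting times = 43
Average waiting time = 43/3 = 14.3333

14.3333


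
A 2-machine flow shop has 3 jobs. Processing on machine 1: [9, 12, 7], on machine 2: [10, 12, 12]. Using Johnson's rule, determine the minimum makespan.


Apply Johnson's rule:
  Group 1 (a <= b): [(3, 7, 12), (1, 9, 10), (2, 12, 12)]
  Group 2 (a > b): []
Optimal job order: [3, 1, 2]
Schedule:
  Job 3: M1 done at 7, M2 done at 19
  Job 1: M1 done at 16, M2 done at 29
  Job 2: M1 done at 28, M2 done at 41
Makespan = 41

41


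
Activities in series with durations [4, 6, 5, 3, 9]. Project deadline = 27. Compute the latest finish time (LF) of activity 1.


LF(activity 1) = deadline - sum of successor durations
Successors: activities 2 through 5 with durations [6, 5, 3, 9]
Sum of successor durations = 23
LF = 27 - 23 = 4

4


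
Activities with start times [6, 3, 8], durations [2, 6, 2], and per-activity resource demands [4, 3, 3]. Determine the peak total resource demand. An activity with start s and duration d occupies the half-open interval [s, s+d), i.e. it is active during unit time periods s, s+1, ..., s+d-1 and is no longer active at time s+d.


Each activity i is active on [start_i, start_i + duration_i).
Compute total resource usage per time slot:
  t=0: active resources = [], total = 0
  t=1: active resources = [], total = 0
  t=2: active resources = [], total = 0
  t=3: active resources = [3], total = 3
  t=4: active resources = [3], total = 3
  t=5: active resources = [3], total = 3
  t=6: active resources = [4, 3], total = 7
  t=7: active resources = [4, 3], total = 7
  t=8: active resources = [3, 3], total = 6
  t=9: active resources = [3], total = 3
Peak resource demand = 7

7


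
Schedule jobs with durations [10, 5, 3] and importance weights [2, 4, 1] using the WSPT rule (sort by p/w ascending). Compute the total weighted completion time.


Compute p/w ratios and sort ascending (WSPT): [(5, 4), (3, 1), (10, 2)]
Compute weighted completion times:
  Job (p=5,w=4): C=5, w*C=4*5=20
  Job (p=3,w=1): C=8, w*C=1*8=8
  Job (p=10,w=2): C=18, w*C=2*18=36
Total weighted completion time = 64

64


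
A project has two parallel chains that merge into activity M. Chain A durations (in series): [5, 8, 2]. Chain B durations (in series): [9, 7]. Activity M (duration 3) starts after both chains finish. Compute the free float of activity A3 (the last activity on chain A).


ES(A3) = sum of predecessors on chain A = 13
EF(A3) = ES + duration = 13 + 2 = 15
Successor of A3 is M. ES(M) = max(sum(A), sum(B)) = max(15, 16) = 16
Free float = ES(successor) - EF(current) = 16 - 15 = 1

1


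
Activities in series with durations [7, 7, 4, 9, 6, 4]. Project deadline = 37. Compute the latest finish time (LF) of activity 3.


LF(activity 3) = deadline - sum of successor durations
Successors: activities 4 through 6 with durations [9, 6, 4]
Sum of successor durations = 19
LF = 37 - 19 = 18

18


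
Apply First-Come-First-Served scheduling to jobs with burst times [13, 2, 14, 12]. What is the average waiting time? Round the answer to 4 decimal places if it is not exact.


FCFS order (as given): [13, 2, 14, 12]
Waiting times:
  Job 1: wait = 0
  Job 2: wait = 13
  Job 3: wait = 15
  Job 4: wait = 29
Sum of waiting times = 57
Average waiting time = 57/4 = 14.25

14.25


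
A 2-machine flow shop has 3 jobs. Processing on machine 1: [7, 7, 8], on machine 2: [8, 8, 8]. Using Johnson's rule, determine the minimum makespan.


Apply Johnson's rule:
  Group 1 (a <= b): [(1, 7, 8), (2, 7, 8), (3, 8, 8)]
  Group 2 (a > b): []
Optimal job order: [1, 2, 3]
Schedule:
  Job 1: M1 done at 7, M2 done at 15
  Job 2: M1 done at 14, M2 done at 23
  Job 3: M1 done at 22, M2 done at 31
Makespan = 31

31


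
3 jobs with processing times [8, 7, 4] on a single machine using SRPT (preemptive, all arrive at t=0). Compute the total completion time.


Since all jobs arrive at t=0, SRPT equals SPT ordering.
SPT order: [4, 7, 8]
Completion times:
  Job 1: p=4, C=4
  Job 2: p=7, C=11
  Job 3: p=8, C=19
Total completion time = 4 + 11 + 19 = 34

34


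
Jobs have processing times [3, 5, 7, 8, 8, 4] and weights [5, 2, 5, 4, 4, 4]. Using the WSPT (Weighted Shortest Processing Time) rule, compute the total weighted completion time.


Compute p/w ratios and sort ascending (WSPT): [(3, 5), (4, 4), (7, 5), (8, 4), (8, 4), (5, 2)]
Compute weighted completion times:
  Job (p=3,w=5): C=3, w*C=5*3=15
  Job (p=4,w=4): C=7, w*C=4*7=28
  Job (p=7,w=5): C=14, w*C=5*14=70
  Job (p=8,w=4): C=22, w*C=4*22=88
  Job (p=8,w=4): C=30, w*C=4*30=120
  Job (p=5,w=2): C=35, w*C=2*35=70
Total weighted completion time = 391

391


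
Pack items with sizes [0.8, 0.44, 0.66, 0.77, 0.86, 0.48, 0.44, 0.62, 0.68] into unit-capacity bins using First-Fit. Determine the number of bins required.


Place items sequentially using First-Fit:
  Item 0.8 -> new Bin 1
  Item 0.44 -> new Bin 2
  Item 0.66 -> new Bin 3
  Item 0.77 -> new Bin 4
  Item 0.86 -> new Bin 5
  Item 0.48 -> Bin 2 (now 0.92)
  Item 0.44 -> new Bin 6
  Item 0.62 -> new Bin 7
  Item 0.68 -> new Bin 8
Total bins used = 8

8


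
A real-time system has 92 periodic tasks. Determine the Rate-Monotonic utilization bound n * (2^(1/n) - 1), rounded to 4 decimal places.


Compute 2^(1/92) = 1.0075626620
Subtract 1: 1.0075626620 - 1 = 0.0075626620
Multiply by n: 92 * 0.0075626620 = 0.6957649040
Round to 4 dp: 0.6958

0.6958


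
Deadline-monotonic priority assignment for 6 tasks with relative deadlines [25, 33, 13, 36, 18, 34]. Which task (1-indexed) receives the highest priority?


Sort tasks by relative deadline (ascending):
  Task 3: deadline = 13
  Task 5: deadline = 18
  Task 1: deadline = 25
  Task 2: deadline = 33
  Task 6: deadline = 34
  Task 4: deadline = 36
Priority order (highest first): [3, 5, 1, 2, 6, 4]
Highest priority task = 3

3


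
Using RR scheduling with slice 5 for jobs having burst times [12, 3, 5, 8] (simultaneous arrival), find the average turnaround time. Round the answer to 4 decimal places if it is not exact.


Time quantum = 5
Execution trace:
  J1 runs 5 units, time = 5
  J2 runs 3 units, time = 8
  J3 runs 5 units, time = 13
  J4 runs 5 units, time = 18
  J1 runs 5 units, time = 23
  J4 runs 3 units, time = 26
  J1 runs 2 units, time = 28
Finish times: [28, 8, 13, 26]
Average turnaround = 75/4 = 18.75

18.75


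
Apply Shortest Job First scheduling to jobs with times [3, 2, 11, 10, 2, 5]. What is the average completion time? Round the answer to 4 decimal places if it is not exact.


SJF order (ascending): [2, 2, 3, 5, 10, 11]
Completion times:
  Job 1: burst=2, C=2
  Job 2: burst=2, C=4
  Job 3: burst=3, C=7
  Job 4: burst=5, C=12
  Job 5: burst=10, C=22
  Job 6: burst=11, C=33
Average completion = 80/6 = 13.3333

13.3333


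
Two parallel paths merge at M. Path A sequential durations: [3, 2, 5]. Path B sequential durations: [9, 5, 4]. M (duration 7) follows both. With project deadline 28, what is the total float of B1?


Forward pass: ES(B1) = sum of predecessors on chain B = 0
EF = ES + duration = 0 + 9 = 9
Backward pass: LF(M) = deadline = 28; LS(M) = 28 - 7 = 21
LF(B1) = LS(M) - sum(successors on chain B) = 21 - 9 = 12
LS = LF - duration = 12 - 9 = 3
Total float = LS - ES = 3 - 0 = 3

3


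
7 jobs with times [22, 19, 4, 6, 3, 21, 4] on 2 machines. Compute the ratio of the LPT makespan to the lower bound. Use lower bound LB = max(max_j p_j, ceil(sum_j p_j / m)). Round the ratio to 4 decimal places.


LPT order: [22, 21, 19, 6, 4, 4, 3]
Machine loads after assignment: [39, 40]
LPT makespan = 40
Lower bound = max(max_job, ceil(total/2)) = max(22, 40) = 40
Ratio = 40 / 40 = 1.0

1.0


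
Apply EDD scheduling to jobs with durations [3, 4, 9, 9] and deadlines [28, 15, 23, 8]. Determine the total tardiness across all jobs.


Sort by due date (EDD order): [(9, 8), (4, 15), (9, 23), (3, 28)]
Compute completion times and tardiness:
  Job 1: p=9, d=8, C=9, tardiness=max(0,9-8)=1
  Job 2: p=4, d=15, C=13, tardiness=max(0,13-15)=0
  Job 3: p=9, d=23, C=22, tardiness=max(0,22-23)=0
  Job 4: p=3, d=28, C=25, tardiness=max(0,25-28)=0
Total tardiness = 1

1


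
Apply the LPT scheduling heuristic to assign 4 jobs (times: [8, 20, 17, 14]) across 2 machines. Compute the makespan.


Sort jobs in decreasing order (LPT): [20, 17, 14, 8]
Assign each job to the least loaded machine:
  Machine 1: jobs [20, 8], load = 28
  Machine 2: jobs [17, 14], load = 31
Makespan = max load = 31

31


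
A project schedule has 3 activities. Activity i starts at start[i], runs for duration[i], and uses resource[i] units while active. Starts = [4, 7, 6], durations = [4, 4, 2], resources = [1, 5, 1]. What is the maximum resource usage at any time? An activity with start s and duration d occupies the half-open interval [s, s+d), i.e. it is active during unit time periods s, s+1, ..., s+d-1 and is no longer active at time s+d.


Each activity i is active on [start_i, start_i + duration_i).
Compute total resource usage per time slot:
  t=0: active resources = [], total = 0
  t=1: active resources = [], total = 0
  t=2: active resources = [], total = 0
  t=3: active resources = [], total = 0
  t=4: active resources = [1], total = 1
  t=5: active resources = [1], total = 1
  t=6: active resources = [1, 1], total = 2
  t=7: active resources = [1, 5, 1], total = 7
  t=8: active resources = [5], total = 5
  t=9: active resources = [5], total = 5
  t=10: active resources = [5], total = 5
Peak resource demand = 7

7


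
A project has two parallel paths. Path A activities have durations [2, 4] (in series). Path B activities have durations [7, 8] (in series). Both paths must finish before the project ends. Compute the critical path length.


Path A total = 2 + 4 = 6
Path B total = 7 + 8 = 15
Critical path = longest path = max(6, 15) = 15

15


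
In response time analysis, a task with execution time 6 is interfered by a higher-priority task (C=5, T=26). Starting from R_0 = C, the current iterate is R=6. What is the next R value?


R_next = C + ceil(R_prev / T_hp) * C_hp
ceil(6 / 26) = ceil(0.2308) = 1
Interference = 1 * 5 = 5
R_next = 6 + 5 = 11

11


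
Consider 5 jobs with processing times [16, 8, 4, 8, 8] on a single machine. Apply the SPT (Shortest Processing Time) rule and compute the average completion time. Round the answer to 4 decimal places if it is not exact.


Sort jobs by processing time (SPT order): [4, 8, 8, 8, 16]
Compute completion times sequentially:
  Job 1: processing = 4, completes at 4
  Job 2: processing = 8, completes at 12
  Job 3: processing = 8, completes at 20
  Job 4: processing = 8, completes at 28
  Job 5: processing = 16, completes at 44
Sum of completion times = 108
Average completion time = 108/5 = 21.6

21.6


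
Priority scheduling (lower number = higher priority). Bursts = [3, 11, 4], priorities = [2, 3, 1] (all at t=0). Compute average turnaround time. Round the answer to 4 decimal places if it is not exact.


Sort by priority (ascending = highest first):
Order: [(1, 4), (2, 3), (3, 11)]
Completion times:
  Priority 1, burst=4, C=4
  Priority 2, burst=3, C=7
  Priority 3, burst=11, C=18
Average turnaround = 29/3 = 9.6667

9.6667


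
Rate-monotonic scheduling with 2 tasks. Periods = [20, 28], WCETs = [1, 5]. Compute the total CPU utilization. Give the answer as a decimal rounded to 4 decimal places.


Compute individual utilizations (exact fractions):
  Task 1: C/T = 1/20 (approx. 0.05)
  Task 2: C/T = 5/28 (approx. 0.1786)
Total utilization U = 1/20 + 5/28 = 8/35
Rounded to 4 decimal places: U = 0.2286
RM (Liu & Layland) bound for 2 tasks = 0.828427; compare with U = 8/35 (approx. 0.228571)
U <= bound, so schedulable by RM sufficient condition.

0.2286


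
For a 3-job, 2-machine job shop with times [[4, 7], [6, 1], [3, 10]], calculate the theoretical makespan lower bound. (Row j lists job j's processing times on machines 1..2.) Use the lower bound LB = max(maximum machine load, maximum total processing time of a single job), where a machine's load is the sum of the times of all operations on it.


Machine loads:
  Machine 1: 4 + 6 + 3 = 13
  Machine 2: 7 + 1 + 10 = 18
Max machine load = 18
Job totals:
  Job 1: 11
  Job 2: 7
  Job 3: 13
Max job total = 13
Lower bound = max(18, 13) = 18

18


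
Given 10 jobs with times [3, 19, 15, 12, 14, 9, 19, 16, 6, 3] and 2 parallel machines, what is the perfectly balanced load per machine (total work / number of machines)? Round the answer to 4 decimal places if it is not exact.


Total processing time = 3 + 19 + 15 + 12 + 14 + 9 + 19 + 16 + 6 + 3 = 116
Number of machines = 2
Ideal balanced load = 116 / 2 = 58.0

58.0


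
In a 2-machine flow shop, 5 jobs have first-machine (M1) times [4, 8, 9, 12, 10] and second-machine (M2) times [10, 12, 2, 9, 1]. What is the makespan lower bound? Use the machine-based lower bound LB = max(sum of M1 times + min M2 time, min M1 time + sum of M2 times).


LB1 = sum(M1 times) + min(M2 times) = 43 + 1 = 44
LB2 = min(M1 times) + sum(M2 times) = 4 + 34 = 38
Lower bound = max(LB1, LB2) = max(44, 38) = 44

44


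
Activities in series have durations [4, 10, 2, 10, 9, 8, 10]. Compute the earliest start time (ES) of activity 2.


Activity 2 starts after activities 1 through 1 complete.
Predecessor durations: [4]
ES = 4 = 4

4


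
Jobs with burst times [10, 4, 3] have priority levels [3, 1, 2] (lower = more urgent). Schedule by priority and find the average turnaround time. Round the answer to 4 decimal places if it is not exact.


Sort by priority (ascending = highest first):
Order: [(1, 4), (2, 3), (3, 10)]
Completion times:
  Priority 1, burst=4, C=4
  Priority 2, burst=3, C=7
  Priority 3, burst=10, C=17
Average turnaround = 28/3 = 9.3333

9.3333


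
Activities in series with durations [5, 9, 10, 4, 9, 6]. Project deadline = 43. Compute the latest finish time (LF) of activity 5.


LF(activity 5) = deadline - sum of successor durations
Successors: activities 6 through 6 with durations [6]
Sum of successor durations = 6
LF = 43 - 6 = 37

37


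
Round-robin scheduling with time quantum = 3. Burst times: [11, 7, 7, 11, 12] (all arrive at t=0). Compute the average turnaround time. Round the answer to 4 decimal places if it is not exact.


Time quantum = 3
Execution trace:
  J1 runs 3 units, time = 3
  J2 runs 3 units, time = 6
  J3 runs 3 units, time = 9
  J4 runs 3 units, time = 12
  J5 runs 3 units, time = 15
  J1 runs 3 units, time = 18
  J2 runs 3 units, time = 21
  J3 runs 3 units, time = 24
  J4 runs 3 units, time = 27
  J5 runs 3 units, time = 30
  J1 runs 3 units, time = 33
  J2 runs 1 units, time = 34
  J3 runs 1 units, time = 35
  J4 runs 3 units, time = 38
  J5 runs 3 units, time = 41
  J1 runs 2 units, time = 43
  J4 runs 2 units, time = 45
  J5 runs 3 units, time = 48
Finish times: [43, 34, 35, 45, 48]
Average turnaround = 205/5 = 41.0

41.0


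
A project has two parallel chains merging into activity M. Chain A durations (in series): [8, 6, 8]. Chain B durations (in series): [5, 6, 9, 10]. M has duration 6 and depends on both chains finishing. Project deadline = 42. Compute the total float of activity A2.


Forward pass: ES(A2) = sum of predecessors on chain A = 8
EF = ES + duration = 8 + 6 = 14
Backward pass: LF(M) = deadline = 42; LS(M) = 42 - 6 = 36
LF(A2) = LS(M) - sum(successors on chain A) = 36 - 8 = 28
LS = LF - duration = 28 - 6 = 22
Total float = LS - ES = 22 - 8 = 14

14


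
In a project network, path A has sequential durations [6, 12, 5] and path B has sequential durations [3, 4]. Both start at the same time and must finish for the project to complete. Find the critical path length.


Path A total = 6 + 12 + 5 = 23
Path B total = 3 + 4 = 7
Critical path = longest path = max(23, 7) = 23

23


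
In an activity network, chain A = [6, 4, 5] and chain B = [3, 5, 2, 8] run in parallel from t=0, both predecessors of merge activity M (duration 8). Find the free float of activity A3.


ES(A3) = sum of predecessors on chain A = 10
EF(A3) = ES + duration = 10 + 5 = 15
Successor of A3 is M. ES(M) = max(sum(A), sum(B)) = max(15, 18) = 18
Free float = ES(successor) - EF(current) = 18 - 15 = 3

3


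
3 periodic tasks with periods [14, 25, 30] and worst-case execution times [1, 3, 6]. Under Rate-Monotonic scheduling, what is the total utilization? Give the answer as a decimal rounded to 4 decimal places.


Compute individual utilizations (exact fractions):
  Task 1: C/T = 1/14 (approx. 0.0714)
  Task 2: C/T = 3/25 (approx. 0.12)
  Task 3: C/T = 6/30 = 1/5 (approx. 0.2)
Total utilization U = 1/14 + 3/25 + 1/5 = 137/350
Rounded to 4 decimal places: U = 0.3914
RM (Liu & Layland) bound for 3 tasks = 0.779763; compare with U = 137/350 (approx. 0.391429)
U <= bound, so schedulable by RM sufficient condition.

0.3914


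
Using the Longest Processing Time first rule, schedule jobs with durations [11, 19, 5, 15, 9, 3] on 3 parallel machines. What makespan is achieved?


Sort jobs in decreasing order (LPT): [19, 15, 11, 9, 5, 3]
Assign each job to the least loaded machine:
  Machine 1: jobs [19, 3], load = 22
  Machine 2: jobs [15, 5], load = 20
  Machine 3: jobs [11, 9], load = 20
Makespan = max load = 22

22


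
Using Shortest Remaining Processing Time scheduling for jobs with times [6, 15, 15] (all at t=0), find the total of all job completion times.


Since all jobs arrive at t=0, SRPT equals SPT ordering.
SPT order: [6, 15, 15]
Completion times:
  Job 1: p=6, C=6
  Job 2: p=15, C=21
  Job 3: p=15, C=36
Total completion time = 6 + 21 + 36 = 63

63


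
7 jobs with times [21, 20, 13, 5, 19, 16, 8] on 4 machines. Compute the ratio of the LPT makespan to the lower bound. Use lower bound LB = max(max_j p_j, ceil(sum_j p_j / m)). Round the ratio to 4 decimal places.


LPT order: [21, 20, 19, 16, 13, 8, 5]
Machine loads after assignment: [21, 25, 27, 29]
LPT makespan = 29
Lower bound = max(max_job, ceil(total/4)) = max(21, 26) = 26
Ratio = 29 / 26 = 1.1154

1.1154


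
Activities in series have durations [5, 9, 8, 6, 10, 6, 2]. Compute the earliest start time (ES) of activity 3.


Activity 3 starts after activities 1 through 2 complete.
Predecessor durations: [5, 9]
ES = 5 + 9 = 14

14


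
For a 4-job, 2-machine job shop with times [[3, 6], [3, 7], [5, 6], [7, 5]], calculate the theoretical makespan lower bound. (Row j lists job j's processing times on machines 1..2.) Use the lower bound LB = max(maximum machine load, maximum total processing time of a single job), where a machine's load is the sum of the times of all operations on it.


Machine loads:
  Machine 1: 3 + 3 + 5 + 7 = 18
  Machine 2: 6 + 7 + 6 + 5 = 24
Max machine load = 24
Job totals:
  Job 1: 9
  Job 2: 10
  Job 3: 11
  Job 4: 12
Max job total = 12
Lower bound = max(24, 12) = 24

24


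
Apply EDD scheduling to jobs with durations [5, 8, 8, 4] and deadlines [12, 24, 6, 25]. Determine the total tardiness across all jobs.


Sort by due date (EDD order): [(8, 6), (5, 12), (8, 24), (4, 25)]
Compute completion times and tardiness:
  Job 1: p=8, d=6, C=8, tardiness=max(0,8-6)=2
  Job 2: p=5, d=12, C=13, tardiness=max(0,13-12)=1
  Job 3: p=8, d=24, C=21, tardiness=max(0,21-24)=0
  Job 4: p=4, d=25, C=25, tardiness=max(0,25-25)=0
Total tardiness = 3

3


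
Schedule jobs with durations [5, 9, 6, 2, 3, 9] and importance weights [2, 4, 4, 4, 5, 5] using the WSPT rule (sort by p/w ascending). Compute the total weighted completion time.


Compute p/w ratios and sort ascending (WSPT): [(2, 4), (3, 5), (6, 4), (9, 5), (9, 4), (5, 2)]
Compute weighted completion times:
  Job (p=2,w=4): C=2, w*C=4*2=8
  Job (p=3,w=5): C=5, w*C=5*5=25
  Job (p=6,w=4): C=11, w*C=4*11=44
  Job (p=9,w=5): C=20, w*C=5*20=100
  Job (p=9,w=4): C=29, w*C=4*29=116
  Job (p=5,w=2): C=34, w*C=2*34=68
Total weighted completion time = 361

361


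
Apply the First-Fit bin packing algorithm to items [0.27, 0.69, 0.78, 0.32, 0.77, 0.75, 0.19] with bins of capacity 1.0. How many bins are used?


Place items sequentially using First-Fit:
  Item 0.27 -> new Bin 1
  Item 0.69 -> Bin 1 (now 0.96)
  Item 0.78 -> new Bin 2
  Item 0.32 -> new Bin 3
  Item 0.77 -> new Bin 4
  Item 0.75 -> new Bin 5
  Item 0.19 -> Bin 2 (now 0.97)
Total bins used = 5

5


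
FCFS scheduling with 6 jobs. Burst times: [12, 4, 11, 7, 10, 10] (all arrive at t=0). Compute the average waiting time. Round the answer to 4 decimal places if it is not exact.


FCFS order (as given): [12, 4, 11, 7, 10, 10]
Waiting times:
  Job 1: wait = 0
  Job 2: wait = 12
  Job 3: wait = 16
  Job 4: wait = 27
  Job 5: wait = 34
  Job 6: wait = 44
Sum of waiting times = 133
Average waiting time = 133/6 = 22.1667

22.1667


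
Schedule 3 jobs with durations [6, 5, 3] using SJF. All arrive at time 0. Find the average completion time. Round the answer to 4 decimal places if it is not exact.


SJF order (ascending): [3, 5, 6]
Completion times:
  Job 1: burst=3, C=3
  Job 2: burst=5, C=8
  Job 3: burst=6, C=14
Average completion = 25/3 = 8.3333

8.3333


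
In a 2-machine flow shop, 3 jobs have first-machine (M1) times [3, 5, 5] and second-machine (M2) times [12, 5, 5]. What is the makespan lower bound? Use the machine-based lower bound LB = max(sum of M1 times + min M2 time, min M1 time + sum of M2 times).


LB1 = sum(M1 times) + min(M2 times) = 13 + 5 = 18
LB2 = min(M1 times) + sum(M2 times) = 3 + 22 = 25
Lower bound = max(LB1, LB2) = max(18, 25) = 25

25


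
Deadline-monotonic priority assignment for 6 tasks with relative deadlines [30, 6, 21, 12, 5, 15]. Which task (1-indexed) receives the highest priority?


Sort tasks by relative deadline (ascending):
  Task 5: deadline = 5
  Task 2: deadline = 6
  Task 4: deadline = 12
  Task 6: deadline = 15
  Task 3: deadline = 21
  Task 1: deadline = 30
Priority order (highest first): [5, 2, 4, 6, 3, 1]
Highest priority task = 5

5


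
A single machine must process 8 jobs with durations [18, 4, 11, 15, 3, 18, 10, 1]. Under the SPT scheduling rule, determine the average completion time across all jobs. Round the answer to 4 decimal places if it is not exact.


Sort jobs by processing time (SPT order): [1, 3, 4, 10, 11, 15, 18, 18]
Compute completion times sequentially:
  Job 1: processing = 1, completes at 1
  Job 2: processing = 3, completes at 4
  Job 3: processing = 4, completes at 8
  Job 4: processing = 10, completes at 18
  Job 5: processing = 11, completes at 29
  Job 6: processing = 15, completes at 44
  Job 7: processing = 18, completes at 62
  Job 8: processing = 18, completes at 80
Sum of completion times = 246
Average completion time = 246/8 = 30.75

30.75


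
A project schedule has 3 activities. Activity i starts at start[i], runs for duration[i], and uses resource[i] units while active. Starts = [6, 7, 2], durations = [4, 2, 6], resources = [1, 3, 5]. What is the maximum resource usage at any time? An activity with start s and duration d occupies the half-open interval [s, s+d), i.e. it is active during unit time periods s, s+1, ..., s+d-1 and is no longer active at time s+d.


Each activity i is active on [start_i, start_i + duration_i).
Compute total resource usage per time slot:
  t=0: active resources = [], total = 0
  t=1: active resources = [], total = 0
  t=2: active resources = [5], total = 5
  t=3: active resources = [5], total = 5
  t=4: active resources = [5], total = 5
  t=5: active resources = [5], total = 5
  t=6: active resources = [1, 5], total = 6
  t=7: active resources = [1, 3, 5], total = 9
  t=8: active resources = [1, 3], total = 4
  t=9: active resources = [1], total = 1
Peak resource demand = 9

9


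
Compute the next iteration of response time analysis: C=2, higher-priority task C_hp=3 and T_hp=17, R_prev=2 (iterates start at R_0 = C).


R_next = C + ceil(R_prev / T_hp) * C_hp
ceil(2 / 17) = ceil(0.1176) = 1
Interference = 1 * 3 = 3
R_next = 2 + 3 = 5

5


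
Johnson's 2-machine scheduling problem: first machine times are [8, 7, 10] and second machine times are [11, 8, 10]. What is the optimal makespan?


Apply Johnson's rule:
  Group 1 (a <= b): [(2, 7, 8), (1, 8, 11), (3, 10, 10)]
  Group 2 (a > b): []
Optimal job order: [2, 1, 3]
Schedule:
  Job 2: M1 done at 7, M2 done at 15
  Job 1: M1 done at 15, M2 done at 26
  Job 3: M1 done at 25, M2 done at 36
Makespan = 36

36


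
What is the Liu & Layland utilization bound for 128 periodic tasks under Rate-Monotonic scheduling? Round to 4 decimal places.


Compute 2^(1/128) = 1.0054299011
Subtract 1: 1.0054299011 - 1 = 0.0054299011
Multiply by n: 128 * 0.0054299011 = 0.6950273408
Round to 4 dp: 0.6950

0.6950


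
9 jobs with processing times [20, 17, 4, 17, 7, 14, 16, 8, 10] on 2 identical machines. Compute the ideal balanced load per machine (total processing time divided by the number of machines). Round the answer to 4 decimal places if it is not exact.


Total processing time = 20 + 17 + 4 + 17 + 7 + 14 + 16 + 8 + 10 = 113
Number of machines = 2
Ideal balanced load = 113 / 2 = 56.5

56.5


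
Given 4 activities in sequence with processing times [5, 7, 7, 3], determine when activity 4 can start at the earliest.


Activity 4 starts after activities 1 through 3 complete.
Predecessor durations: [5, 7, 7]
ES = 5 + 7 + 7 = 19

19


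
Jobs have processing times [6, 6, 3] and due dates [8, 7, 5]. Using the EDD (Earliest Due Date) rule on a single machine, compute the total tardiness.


Sort by due date (EDD order): [(3, 5), (6, 7), (6, 8)]
Compute completion times and tardiness:
  Job 1: p=3, d=5, C=3, tardiness=max(0,3-5)=0
  Job 2: p=6, d=7, C=9, tardiness=max(0,9-7)=2
  Job 3: p=6, d=8, C=15, tardiness=max(0,15-8)=7
Total tardiness = 9

9


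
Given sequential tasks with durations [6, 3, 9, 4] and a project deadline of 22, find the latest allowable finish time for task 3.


LF(activity 3) = deadline - sum of successor durations
Successors: activities 4 through 4 with durations [4]
Sum of successor durations = 4
LF = 22 - 4 = 18

18


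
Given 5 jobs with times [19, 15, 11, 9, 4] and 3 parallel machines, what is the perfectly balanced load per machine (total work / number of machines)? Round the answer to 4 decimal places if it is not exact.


Total processing time = 19 + 15 + 11 + 9 + 4 = 58
Number of machines = 3
Ideal balanced load = 58 / 3 = 19.3333

19.3333


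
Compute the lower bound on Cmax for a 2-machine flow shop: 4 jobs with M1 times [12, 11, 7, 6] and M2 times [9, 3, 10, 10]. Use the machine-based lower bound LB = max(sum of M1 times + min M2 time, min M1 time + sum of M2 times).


LB1 = sum(M1 times) + min(M2 times) = 36 + 3 = 39
LB2 = min(M1 times) + sum(M2 times) = 6 + 32 = 38
Lower bound = max(LB1, LB2) = max(39, 38) = 39

39


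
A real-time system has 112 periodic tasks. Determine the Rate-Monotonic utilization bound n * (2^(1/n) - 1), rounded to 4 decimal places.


Compute 2^(1/112) = 1.0062080044
Subtract 1: 1.0062080044 - 1 = 0.0062080044
Multiply by n: 112 * 0.0062080044 = 0.6952964928
Round to 4 dp: 0.6953

0.6953


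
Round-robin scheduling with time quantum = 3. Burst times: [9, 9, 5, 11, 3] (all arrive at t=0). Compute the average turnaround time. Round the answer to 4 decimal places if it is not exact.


Time quantum = 3
Execution trace:
  J1 runs 3 units, time = 3
  J2 runs 3 units, time = 6
  J3 runs 3 units, time = 9
  J4 runs 3 units, time = 12
  J5 runs 3 units, time = 15
  J1 runs 3 units, time = 18
  J2 runs 3 units, time = 21
  J3 runs 2 units, time = 23
  J4 runs 3 units, time = 26
  J1 runs 3 units, time = 29
  J2 runs 3 units, time = 32
  J4 runs 3 units, time = 35
  J4 runs 2 units, time = 37
Finish times: [29, 32, 23, 37, 15]
Average turnaround = 136/5 = 27.2

27.2


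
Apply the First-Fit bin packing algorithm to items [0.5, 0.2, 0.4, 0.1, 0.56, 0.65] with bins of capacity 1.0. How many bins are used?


Place items sequentially using First-Fit:
  Item 0.5 -> new Bin 1
  Item 0.2 -> Bin 1 (now 0.7)
  Item 0.4 -> new Bin 2
  Item 0.1 -> Bin 1 (now 0.8)
  Item 0.56 -> Bin 2 (now 0.96)
  Item 0.65 -> new Bin 3
Total bins used = 3

3


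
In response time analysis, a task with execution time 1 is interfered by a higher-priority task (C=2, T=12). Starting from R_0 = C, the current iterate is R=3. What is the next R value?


R_next = C + ceil(R_prev / T_hp) * C_hp
ceil(3 / 12) = ceil(0.25) = 1
Interference = 1 * 2 = 2
R_next = 1 + 2 = 3
R_next = R_prev, so the iteration has converged (response time = 3).

3


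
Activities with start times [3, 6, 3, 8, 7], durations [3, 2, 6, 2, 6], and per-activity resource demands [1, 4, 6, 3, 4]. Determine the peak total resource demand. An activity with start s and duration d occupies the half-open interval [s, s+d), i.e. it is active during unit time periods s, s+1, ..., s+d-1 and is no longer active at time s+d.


Each activity i is active on [start_i, start_i + duration_i).
Compute total resource usage per time slot:
  t=0: active resources = [], total = 0
  t=1: active resources = [], total = 0
  t=2: active resources = [], total = 0
  t=3: active resources = [1, 6], total = 7
  t=4: active resources = [1, 6], total = 7
  t=5: active resources = [1, 6], total = 7
  t=6: active resources = [4, 6], total = 10
  t=7: active resources = [4, 6, 4], total = 14
  t=8: active resources = [6, 3, 4], total = 13
  t=9: active resources = [3, 4], total = 7
  t=10: active resources = [4], total = 4
  t=11: active resources = [4], total = 4
  t=12: active resources = [4], total = 4
Peak resource demand = 14

14


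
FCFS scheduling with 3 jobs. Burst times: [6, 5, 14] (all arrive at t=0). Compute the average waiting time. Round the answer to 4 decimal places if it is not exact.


FCFS order (as given): [6, 5, 14]
Waiting times:
  Job 1: wait = 0
  Job 2: wait = 6
  Job 3: wait = 11
Sum of waiting times = 17
Average waiting time = 17/3 = 5.6667

5.6667


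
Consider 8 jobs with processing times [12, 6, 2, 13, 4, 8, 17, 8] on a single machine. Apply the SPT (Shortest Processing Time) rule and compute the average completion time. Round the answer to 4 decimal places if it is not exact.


Sort jobs by processing time (SPT order): [2, 4, 6, 8, 8, 12, 13, 17]
Compute completion times sequentially:
  Job 1: processing = 2, completes at 2
  Job 2: processing = 4, completes at 6
  Job 3: processing = 6, completes at 12
  Job 4: processing = 8, completes at 20
  Job 5: processing = 8, completes at 28
  Job 6: processing = 12, completes at 40
  Job 7: processing = 13, completes at 53
  Job 8: processing = 17, completes at 70
Sum of completion times = 231
Average completion time = 231/8 = 28.875

28.875


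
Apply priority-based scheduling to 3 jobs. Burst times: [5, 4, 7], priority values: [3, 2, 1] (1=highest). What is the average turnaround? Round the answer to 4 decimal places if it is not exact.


Sort by priority (ascending = highest first):
Order: [(1, 7), (2, 4), (3, 5)]
Completion times:
  Priority 1, burst=7, C=7
  Priority 2, burst=4, C=11
  Priority 3, burst=5, C=16
Average turnaround = 34/3 = 11.3333

11.3333


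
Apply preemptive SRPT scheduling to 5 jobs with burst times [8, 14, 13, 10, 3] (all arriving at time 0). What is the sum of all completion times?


Since all jobs arrive at t=0, SRPT equals SPT ordering.
SPT order: [3, 8, 10, 13, 14]
Completion times:
  Job 1: p=3, C=3
  Job 2: p=8, C=11
  Job 3: p=10, C=21
  Job 4: p=13, C=34
  Job 5: p=14, C=48
Total completion time = 3 + 11 + 21 + 34 + 48 = 117

117
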